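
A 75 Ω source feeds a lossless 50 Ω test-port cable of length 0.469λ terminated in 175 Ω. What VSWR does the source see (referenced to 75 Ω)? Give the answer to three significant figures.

βl = 2π × 0.469 = 169°
tan(βl) = -0.197
Z_in = Z_0·(Z_L + jZ_0·tanβl)/(Z_0 + jZ_L·tanβl) = 123 + j75.1 Ω
Γ_s = (Z_in − Z_s)/(Z_in + Z_s) = (48.1 + j75.1)/(198 + j75.1), |Γ_s| = 0.421
VSWR = (1 + |Γ_s|)/(1 − |Γ_s|)

VSWR ≈ 2.45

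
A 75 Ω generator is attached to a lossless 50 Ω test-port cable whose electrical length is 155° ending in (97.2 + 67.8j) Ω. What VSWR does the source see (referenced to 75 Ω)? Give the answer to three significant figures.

tan(βl) = -0.466
Z_in = Z_0·(Z_L + jZ_0·tanβl)/(Z_0 + jZ_L·tanβl) = 33.9 + j46.1 Ω
Γ_s = (Z_in − Z_s)/(Z_in + Z_s) = (-41.1 + j46.1)/(109 + j46.1), |Γ_s| = 0.522
VSWR = (1 + |Γ_s|)/(1 − |Γ_s|)

VSWR ≈ 3.18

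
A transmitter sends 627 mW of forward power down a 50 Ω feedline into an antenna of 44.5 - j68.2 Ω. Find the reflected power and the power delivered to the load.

P_reflected ≈ 216 mW; P_delivered ≈ 411 mW

|Γ| = |(-5.5 − j68.2)/(94.5 − j68.2)| = 0.587
|Γ|² = 0.345
P_refl = |Γ|²·P_inc = 216 mW, P_del = (1 − |Γ|²)·P_inc = 411 mW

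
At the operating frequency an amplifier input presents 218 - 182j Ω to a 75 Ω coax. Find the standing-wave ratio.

Γ = (Z_L − Z_0)/(Z_L + Z_0) = (143 − j182)/(293 − j182)
|Γ| = 231/345 = 0.671
VSWR = (1 + |Γ|)/(1 − |Γ|) = 1.67/0.329

VSWR ≈ 5.08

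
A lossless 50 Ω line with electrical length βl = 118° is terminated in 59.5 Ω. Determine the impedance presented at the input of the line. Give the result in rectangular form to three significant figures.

tan(βl) = tan(118°) = -1.88
Z_in = Z_0·(Z_L + jZ_0·tanβl)/(Z_0 + jZ_L·tanβl)
     = 50·(59.5 − j94)/(50 − j112)

Z_in ≈ 44.9 + j6.51 Ω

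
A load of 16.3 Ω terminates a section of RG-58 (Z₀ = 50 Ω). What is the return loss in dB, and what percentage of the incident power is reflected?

RL ≈ 5.88 dB; 25.8% of incident power reflected

Γ = (16.3 − 50)/(16.3 + 50) = -0.508
RL = −20·log₁₀(0.508) = 5.88 dB
P_refl/P_inc = |Γ|² = 0.258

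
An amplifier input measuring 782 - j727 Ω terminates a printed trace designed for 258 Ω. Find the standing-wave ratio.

Γ = (Z_L − Z_0)/(Z_L + Z_0) = (524 − j727)/(1040 − j727)
|Γ| = 896/1270 = 0.706
VSWR = (1 + |Γ|)/(1 − |Γ|) = 1.71/0.294

VSWR ≈ 5.81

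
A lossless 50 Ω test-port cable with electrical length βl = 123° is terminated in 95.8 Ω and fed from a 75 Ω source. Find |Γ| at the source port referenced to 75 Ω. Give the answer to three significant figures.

|Γ| ≈ 0.424

tan(βl) = -1.54
Z_in = Z_0·(Z_L + jZ_0·tanβl)/(Z_0 + jZ_L·tanβl) = 33.3 + j21.2 Ω
Γ_s = (Z_in − Z_s)/(Z_in + Z_s) = (-41.7 + j21.2)/(108 + j21.2), |Γ_s| = 0.424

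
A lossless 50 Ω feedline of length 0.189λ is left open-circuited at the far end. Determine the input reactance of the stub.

βl = 2π × 0.189 = 68°
tan(βl) = 2.48
For an open-circuited stub, Z_in = −jZ_0·cot(βl) = −jZ_0/tan(βl)

X_in ≈ -20.2 Ω (capacitive)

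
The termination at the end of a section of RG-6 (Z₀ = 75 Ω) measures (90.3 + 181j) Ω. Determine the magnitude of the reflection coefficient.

|Γ| ≈ 0.741

Γ = (Z_L − Z_0)/(Z_L + Z_0) = (15.3 + j181)/(165.3 + j181)
|Γ| = 182/245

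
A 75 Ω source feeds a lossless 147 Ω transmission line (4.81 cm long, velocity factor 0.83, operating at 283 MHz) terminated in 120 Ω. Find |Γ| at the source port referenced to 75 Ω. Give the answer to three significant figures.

|Γ| ≈ 0.261

λ = v/f = 0.83·c / 283 MHz = 0.88 m
βl = 2π·l/λ = 2π × 0.0547 = 19.7°
tan(βl) = 0.358
Z_in = Z_0·(Z_L + jZ_0·tanβl)/(Z_0 + jZ_L·tanβl) = 125 + j16.2 Ω
Γ_s = (Z_in − Z_s)/(Z_in + Z_s) = (49.7 + j16.2)/(200 + j16.2), |Γ_s| = 0.261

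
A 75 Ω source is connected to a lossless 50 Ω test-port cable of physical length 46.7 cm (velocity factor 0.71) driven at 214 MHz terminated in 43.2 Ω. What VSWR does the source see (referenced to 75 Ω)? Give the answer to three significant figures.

VSWR ≈ 1.72

λ = v/f = 0.71·c / 214 MHz = 0.995 m
βl = 2π·l/λ = 2π × 0.469 = 169°
tan(βl) = -0.196
Z_in = Z_0·(Z_L + jZ_0·tanβl)/(Z_0 + jZ_L·tanβl) = 43.6 − j2.42 Ω
Γ_s = (Z_in − Z_s)/(Z_in + Z_s) = (-31.4 − j2.42)/(119 − j2.42), |Γ_s| = 0.265
VSWR = (1 + |Γ_s|)/(1 − |Γ_s|)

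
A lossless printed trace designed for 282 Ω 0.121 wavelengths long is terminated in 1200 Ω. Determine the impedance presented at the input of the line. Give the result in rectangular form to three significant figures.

βl = 2π × 0.121 = 43.6°
tan(βl) = tan(43.6°) = 0.951
Z_in = Z_0·(Z_L + jZ_0·tanβl)/(Z_0 + jZ_L·tanβl)
     = 282·(1200 + j268)/(282 + j1140)

Z_in ≈ 132 − j264 Ω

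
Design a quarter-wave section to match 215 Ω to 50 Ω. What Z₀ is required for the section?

Z_qwt = √(Z_0·R_L) = √(50 × 215) = √10750

Z_qwt ≈ 104 Ω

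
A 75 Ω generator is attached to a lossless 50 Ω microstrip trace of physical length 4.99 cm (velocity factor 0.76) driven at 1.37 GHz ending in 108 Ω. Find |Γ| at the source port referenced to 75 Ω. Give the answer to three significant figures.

|Γ| ≈ 0.511

λ = v/f = 0.76·c / 1.37 GHz = 0.166 m
βl = 2π·l/λ = 2π × 0.3 = 108°
tan(βl) = -3.09
Z_in = Z_0·(Z_L + jZ_0·tanβl)/(Z_0 + jZ_L·tanβl) = 25 + j12.4 Ω
Γ_s = (Z_in − Z_s)/(Z_in + Z_s) = (-50 + j12.4)/(100 + j12.4), |Γ_s| = 0.511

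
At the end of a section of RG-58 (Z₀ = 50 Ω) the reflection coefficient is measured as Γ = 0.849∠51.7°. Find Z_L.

Z_L ≈ 20.9 + j99.7 Ω

Z_L = Z_0·(1 + Γ)/(1 − Γ) = 50·(1.53 + j0.666)/(0.474 − j0.666)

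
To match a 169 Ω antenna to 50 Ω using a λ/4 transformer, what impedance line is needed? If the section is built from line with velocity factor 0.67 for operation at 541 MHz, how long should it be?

Z_qwt = √(Z_0·R_L) = √(50 × 169) = √8450
λ = 0.67·c/f = 0.372 m, so l = λ/4 = 0.0929 m

Z_qwt ≈ 91.9 Ω; length ≈ 9.29 cm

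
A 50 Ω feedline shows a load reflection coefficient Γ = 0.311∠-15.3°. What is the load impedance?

Z_L ≈ 90.9 − j16.5 Ω

Z_L = Z_0·(1 + Γ)/(1 − Γ) = 50·(1.3 − j0.0821)/(0.7 + j0.0821)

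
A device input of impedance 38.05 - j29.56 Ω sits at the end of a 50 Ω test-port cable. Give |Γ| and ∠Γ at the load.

Γ = (Z_L − Z_0)/(Z_L + Z_0) = (-11.95 − j29.56)/(88.05 − j29.56)
|Γ| = 31.9/92.9 = 0.343

Γ ≈ 0.343 ∠ -93.5°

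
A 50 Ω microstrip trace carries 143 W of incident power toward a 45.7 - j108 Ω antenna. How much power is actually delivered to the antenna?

P_delivered ≈ 62.8 W

|Γ| = |(-4.3 − j108)/(95.7 − j108)| = 0.749
|Γ|² = 0.561
P_refl = |Γ|²·P_inc = 80.2 W, P_del = (1 − |Γ|²)·P_inc = 62.8 W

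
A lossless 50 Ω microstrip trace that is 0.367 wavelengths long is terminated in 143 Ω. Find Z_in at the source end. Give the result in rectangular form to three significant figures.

Z_in ≈ 28.9 + j36.1 Ω

βl = 2π × 0.367 = 132°
tan(βl) = tan(132°) = -1.11
Z_in = Z_0·(Z_L + jZ_0·tanβl)/(Z_0 + jZ_L·tanβl)
     = 50·(143 − j55.3)/(50 − j158)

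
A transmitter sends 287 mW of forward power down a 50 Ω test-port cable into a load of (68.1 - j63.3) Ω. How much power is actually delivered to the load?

P_delivered ≈ 218 mW

|Γ| = |(18.1 − j63.3)/(118.1 − j63.3)| = 0.491
|Γ|² = 0.241
P_refl = |Γ|²·P_inc = 69.3 mW, P_del = (1 − |Γ|²)·P_inc = 218 mW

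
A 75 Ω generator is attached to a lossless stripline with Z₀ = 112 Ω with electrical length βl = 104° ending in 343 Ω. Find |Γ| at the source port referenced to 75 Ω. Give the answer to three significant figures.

tan(βl) = -4.01
Z_in = Z_0·(Z_L + jZ_0·tanβl)/(Z_0 + jZ_L·tanβl) = 38.6 + j24.8 Ω
Γ_s = (Z_in − Z_s)/(Z_in + Z_s) = (-36.4 + j24.8)/(114 + j24.8), |Γ_s| = 0.379

|Γ| ≈ 0.379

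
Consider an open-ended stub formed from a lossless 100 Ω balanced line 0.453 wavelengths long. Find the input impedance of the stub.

Z_in ≈ +j329 Ω

βl = 2π × 0.453 = 163°
tan(βl) = -0.304
For an open-ended stub, Z_in = −jZ_0·cot(βl) = −jZ_0/tan(βl)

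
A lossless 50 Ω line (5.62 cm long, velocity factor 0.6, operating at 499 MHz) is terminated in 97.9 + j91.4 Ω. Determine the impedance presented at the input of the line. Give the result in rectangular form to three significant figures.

λ = v/f = 0.6·c / 499 MHz = 0.361 m
βl = 2π·l/λ = 2π × 0.156 = 56.1°
tan(βl) = tan(56.1°) = 1.49
Z_in = Z_0·(Z_L + jZ_0·tanβl)/(Z_0 + jZ_L·tanβl)
     = 50·(97.9 + j166)/(-86 + j146)

Z_in ≈ 27.5 − j49.8 Ω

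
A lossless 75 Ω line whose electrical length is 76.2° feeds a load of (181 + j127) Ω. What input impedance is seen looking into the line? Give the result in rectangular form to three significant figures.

tan(βl) = tan(76.2°) = 4.07
Z_in = Z_0·(Z_L + jZ_0·tanβl)/(Z_0 + jZ_L·tanβl)
     = 75·(181 + j432)/(-442 + j737)

Z_in ≈ 24.2 − j33 Ω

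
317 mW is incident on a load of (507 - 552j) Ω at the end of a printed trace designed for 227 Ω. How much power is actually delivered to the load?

|Γ| = |(280 − j552)/(734 − j552)| = 0.674
|Γ|² = 0.454
P_refl = |Γ|²·P_inc = 144 mW, P_del = (1 − |Γ|²)·P_inc = 173 mW

P_delivered ≈ 173 mW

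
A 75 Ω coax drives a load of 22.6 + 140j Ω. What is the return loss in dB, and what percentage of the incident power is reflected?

Γ = (-52.4 + j140)/(97.6 + j140), |Γ| = 0.876
RL = −20·log₁₀(0.876) = 1.15 dB
P_refl/P_inc = |Γ|² = 0.767

RL ≈ 1.15 dB; 76.7% of incident power reflected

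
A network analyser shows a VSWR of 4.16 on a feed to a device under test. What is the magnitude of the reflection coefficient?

|Γ| ≈ 0.612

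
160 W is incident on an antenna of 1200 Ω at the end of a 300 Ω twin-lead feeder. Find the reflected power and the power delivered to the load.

Γ = (1200 − 300)/(1200 + 300) = 0.6
|Γ|² = 0.36
P_refl = |Γ|²·P_inc = 57.6 W, P_del = (1 − |Γ|²)·P_inc = 102 W

P_reflected ≈ 57.6 W; P_delivered ≈ 102 W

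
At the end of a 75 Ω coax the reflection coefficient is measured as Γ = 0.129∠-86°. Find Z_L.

Z_L = Z_0·(1 + Γ)/(1 − Γ) = 75·(1.01 − j0.129)/(0.991 + j0.129)

Z_L ≈ 73.9 − j19.3 Ω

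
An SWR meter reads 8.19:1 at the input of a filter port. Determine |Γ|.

|Γ| ≈ 0.782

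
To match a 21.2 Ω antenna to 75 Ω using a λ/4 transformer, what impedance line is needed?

Z_qwt = √(Z_0·R_L) = √(75 × 21.2) = √1590

Z_qwt ≈ 39.9 Ω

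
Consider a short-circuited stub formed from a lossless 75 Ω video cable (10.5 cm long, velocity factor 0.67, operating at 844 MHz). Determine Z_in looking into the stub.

λ = v/f = 0.67·c / 844 MHz = 0.238 m
βl = 2π·l/λ = 2π × 0.441 = 159°
tan(βl) = -0.389
For a short-circuited stub, Z_in = jZ_0·tan(βl)

Z_in ≈ −j29.2 Ω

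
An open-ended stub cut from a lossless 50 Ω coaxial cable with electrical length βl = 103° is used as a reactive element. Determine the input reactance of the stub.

tan(βl) = -4.33
For an open-ended stub, Z_in = −jZ_0·cot(βl) = −jZ_0/tan(βl)

X_in ≈ 11.5 Ω (inductive)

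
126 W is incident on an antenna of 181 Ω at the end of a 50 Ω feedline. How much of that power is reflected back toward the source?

Γ = (181 − 50)/(181 + 50) = 0.567
|Γ|² = 0.322
P_refl = |Γ|²·P_inc = 40.5 W, P_del = (1 − |Γ|²)·P_inc = 85.5 W

P_reflected ≈ 40.5 W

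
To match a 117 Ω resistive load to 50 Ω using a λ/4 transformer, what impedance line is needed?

Z_qwt ≈ 76.5 Ω

Z_qwt = √(Z_0·R_L) = √(50 × 117) = √5850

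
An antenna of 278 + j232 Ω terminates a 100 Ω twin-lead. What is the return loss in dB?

Γ = (178 + j232)/(378 + j232), |Γ| = 0.659
RL = −20·log₁₀|Γ| = −20·log₁₀(0.659)

RL ≈ 3.62 dB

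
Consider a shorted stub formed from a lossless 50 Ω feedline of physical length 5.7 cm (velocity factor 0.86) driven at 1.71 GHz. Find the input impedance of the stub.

λ = v/f = 0.86·c / 1.71 GHz = 0.151 m
βl = 2π·l/λ = 2π × 0.378 = 136°
tan(βl) = -0.966
For a shorted stub, Z_in = jZ_0·tan(βl)

Z_in ≈ −j48.3 Ω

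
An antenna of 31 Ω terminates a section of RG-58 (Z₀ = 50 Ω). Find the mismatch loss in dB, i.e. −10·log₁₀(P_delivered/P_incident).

mismatch loss ≈ 0.246 dB

Γ = (31 − 50)/(31 + 50) = -0.235
|Γ|² = 0.055, so P_del/P_inc = 1 − |Γ|² = 0.945
ML = −10·log₁₀(1 − |Γ|²)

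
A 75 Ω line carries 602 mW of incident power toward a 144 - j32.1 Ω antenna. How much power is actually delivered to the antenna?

|Γ| = |(69 − j32.1)/(219 − j32.1)| = 0.344
|Γ|² = 0.118
P_refl = |Γ|²·P_inc = 71.2 mW, P_del = (1 − |Γ|²)·P_inc = 531 mW

P_delivered ≈ 531 mW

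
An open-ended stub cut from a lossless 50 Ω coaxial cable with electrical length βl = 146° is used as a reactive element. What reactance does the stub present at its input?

tan(βl) = -0.675
For an open-ended stub, Z_in = −jZ_0·cot(βl) = −jZ_0/tan(βl)

X_in ≈ 74.1 Ω (inductive)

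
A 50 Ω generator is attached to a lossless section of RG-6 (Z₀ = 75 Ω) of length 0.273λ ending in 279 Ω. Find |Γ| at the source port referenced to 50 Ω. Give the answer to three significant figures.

βl = 2π × 0.273 = 98.3°
tan(βl) = -6.87
Z_in = Z_0·(Z_L + jZ_0·tanβl)/(Z_0 + jZ_L·tanβl) = 20.6 + j10.1 Ω
Γ_s = (Z_in − Z_s)/(Z_in + Z_s) = (-29.4 + j10.1)/(70.6 + j10.1), |Γ_s| = 0.437

|Γ| ≈ 0.437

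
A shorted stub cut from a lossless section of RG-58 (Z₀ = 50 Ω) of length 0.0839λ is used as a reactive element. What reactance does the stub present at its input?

X_in ≈ 29.1 Ω (inductive)

βl = 2π × 0.0839 = 30.2°
tan(βl) = 0.582
For a shorted stub, Z_in = jZ_0·tan(βl)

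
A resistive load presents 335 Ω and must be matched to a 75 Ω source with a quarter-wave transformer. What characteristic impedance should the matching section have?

Z_qwt = √(Z_0·R_L) = √(75 × 335) = √25120

Z_qwt ≈ 159 Ω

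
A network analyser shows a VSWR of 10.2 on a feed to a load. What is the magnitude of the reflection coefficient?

|Γ| = (S − 1)/(S + 1) = (10.2 − 1)/(10.2 + 1) = 9.2/11.2

|Γ| ≈ 0.821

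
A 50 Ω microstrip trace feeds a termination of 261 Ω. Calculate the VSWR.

For a purely resistive load, VSWR = R_L/Z_0 or Z_0/R_L (whichever > 1) = 261/50

VSWR ≈ 5.22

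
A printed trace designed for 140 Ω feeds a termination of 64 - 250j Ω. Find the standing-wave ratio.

VSWR ≈ 9.51

Γ = (Z_L − Z_0)/(Z_L + Z_0) = (-76 − j250)/(204 − j250)
|Γ| = 261/323 = 0.81
VSWR = (1 + |Γ|)/(1 − |Γ|) = 1.81/0.19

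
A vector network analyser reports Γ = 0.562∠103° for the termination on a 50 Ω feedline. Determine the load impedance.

Z_L = Z_0·(1 + Γ)/(1 − Γ) = 50·(0.874 + j0.548)/(1.13 − j0.548)

Z_L ≈ 21.8 + j34.9 Ω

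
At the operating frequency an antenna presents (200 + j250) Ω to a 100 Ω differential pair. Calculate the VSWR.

Γ = (Z_L − Z_0)/(Z_L + Z_0) = (100 + j250)/(300 + j250)
|Γ| = 269/391 = 0.689
VSWR = (1 + |Γ|)/(1 − |Γ|) = 1.69/0.311

VSWR ≈ 5.44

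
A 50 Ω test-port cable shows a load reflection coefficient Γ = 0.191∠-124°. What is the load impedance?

Z_L = Z_0·(1 + Γ)/(1 − Γ) = 50·(0.893 − j0.158)/(1.11 + j0.158)

Z_L ≈ 38.5 − j12.7 Ω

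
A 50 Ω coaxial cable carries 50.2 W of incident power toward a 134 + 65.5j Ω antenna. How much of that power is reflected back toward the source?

|Γ| = |(84 + j65.5)/(184 + j65.5)| = 0.545
|Γ|² = 0.297
P_refl = |Γ|²·P_inc = 14.9 W, P_del = (1 − |Γ|²)·P_inc = 35.3 W

P_reflected ≈ 14.9 W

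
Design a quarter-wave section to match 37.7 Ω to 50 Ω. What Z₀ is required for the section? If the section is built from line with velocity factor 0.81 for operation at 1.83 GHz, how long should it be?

Z_qwt ≈ 43.4 Ω; length ≈ 3.32 cm

Z_qwt = √(Z_0·R_L) = √(50 × 37.7) = √1885
λ = 0.81·c/f = 0.133 m, so l = λ/4 = 0.0332 m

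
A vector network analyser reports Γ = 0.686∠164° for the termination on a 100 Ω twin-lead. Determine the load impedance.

Z_L ≈ 19 + j13.6 Ω

Z_L = Z_0·(1 + Γ)/(1 − Γ) = 100·(0.341 + j0.189)/(1.66 − j0.189)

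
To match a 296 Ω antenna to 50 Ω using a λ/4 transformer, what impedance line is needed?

Z_qwt ≈ 122 Ω

Z_qwt = √(Z_0·R_L) = √(50 × 296) = √14800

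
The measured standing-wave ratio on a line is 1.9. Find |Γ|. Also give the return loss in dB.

|Γ| ≈ 0.31; return loss ≈ 10.2 dB

|Γ| = (S − 1)/(S + 1) = (1.9 − 1)/(1.9 + 1) = 0.9/2.9
RL = −20·log₁₀|Γ| = −20·log₁₀(0.31)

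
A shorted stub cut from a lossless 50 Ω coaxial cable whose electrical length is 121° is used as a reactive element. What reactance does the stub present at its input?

X_in ≈ -83.2 Ω (capacitive)

tan(βl) = -1.66
For a shorted stub, Z_in = jZ_0·tan(βl)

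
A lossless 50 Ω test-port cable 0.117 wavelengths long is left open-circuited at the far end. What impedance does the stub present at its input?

βl = 2π × 0.117 = 42.1°
tan(βl) = 0.904
For an open-circuited stub, Z_in = −jZ_0·cot(βl) = −jZ_0/tan(βl)

Z_in ≈ −j55.3 Ω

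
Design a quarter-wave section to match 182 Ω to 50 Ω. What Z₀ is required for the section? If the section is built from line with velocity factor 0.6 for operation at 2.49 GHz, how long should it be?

Z_qwt ≈ 95.4 Ω; length ≈ 1.81 cm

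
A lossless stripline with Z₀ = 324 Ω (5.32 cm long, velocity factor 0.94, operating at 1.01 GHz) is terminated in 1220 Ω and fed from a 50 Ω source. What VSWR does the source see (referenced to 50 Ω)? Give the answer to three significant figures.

VSWR ≈ 5.05

λ = v/f = 0.94·c / 1.01 GHz = 0.279 m
βl = 2π·l/λ = 2π × 0.191 = 68.6°
tan(βl) = 2.55
Z_in = Z_0·(Z_L + jZ_0·tanβl)/(Z_0 + jZ_L·tanβl) = 98.2 − j117 Ω
Γ_s = (Z_in − Z_s)/(Z_in + Z_s) = (48.2 − j117)/(148 − j117), |Γ_s| = 0.67
VSWR = (1 + |Γ_s|)/(1 − |Γ_s|)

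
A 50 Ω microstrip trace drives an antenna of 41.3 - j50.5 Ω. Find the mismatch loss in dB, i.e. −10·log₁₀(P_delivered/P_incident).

mismatch loss ≈ 1.2 dB

Γ = (-8.7 − j50.5)/(91.3 − j50.5), |Γ| = 0.491
|Γ|² = 0.241, so P_del/P_inc = 1 − |Γ|² = 0.759
ML = −10·log₁₀(1 − |Γ|²)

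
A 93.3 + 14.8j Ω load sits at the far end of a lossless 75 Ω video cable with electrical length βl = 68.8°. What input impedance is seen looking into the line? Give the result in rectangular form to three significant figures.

tan(βl) = tan(68.8°) = 2.58
Z_in = Z_0·(Z_L + jZ_0·tanβl)/(Z_0 + jZ_L·tanβl)
     = 75·(93.3 + j208)/(36.8 + j241)

Z_in ≈ 67.8 − j18.7 Ω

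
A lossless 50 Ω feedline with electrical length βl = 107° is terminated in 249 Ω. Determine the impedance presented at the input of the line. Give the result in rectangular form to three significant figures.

tan(βl) = tan(107°) = -3.27
Z_in = Z_0·(Z_L + jZ_0·tanβl)/(Z_0 + jZ_L·tanβl)
     = 50·(249 − j164)/(50 − j814)

Z_in ≈ 10.9 + j14.6 Ω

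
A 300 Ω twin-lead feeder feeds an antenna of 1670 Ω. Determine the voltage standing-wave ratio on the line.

VSWR ≈ 5.57

Γ = (1670 − 300)/(1670 + 300) = 0.695
VSWR = (1 + 0.695)/(1 − 0.695)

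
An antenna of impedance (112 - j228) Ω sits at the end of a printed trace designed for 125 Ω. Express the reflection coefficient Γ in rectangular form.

Γ = (Z_L − Z_0)/(Z_L + Z_0) = (-13 − j228)/(237 − j228)

Γ ≈ 0.452 − j0.527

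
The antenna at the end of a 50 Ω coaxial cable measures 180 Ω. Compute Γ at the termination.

Γ = 0.565

Γ = (Z_L − Z_0)/(Z_L + Z_0) = (180 − 50)/(180 + 50) = 130/230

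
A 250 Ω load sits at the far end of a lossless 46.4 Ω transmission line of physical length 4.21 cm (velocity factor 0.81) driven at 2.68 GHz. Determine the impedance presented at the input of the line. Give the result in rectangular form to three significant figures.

λ = v/f = 0.81·c / 2.68 GHz = 0.0907 m
βl = 2π·l/λ = 2π × 0.464 = 167°
tan(βl) = tan(167°) = -0.228
Z_in = Z_0·(Z_L + jZ_0·tanβl)/(Z_0 + jZ_L·tanβl)
     = 46.4·(250 − j10.6)/(46.4 − j57)

Z_in ≈ 105 + j118 Ω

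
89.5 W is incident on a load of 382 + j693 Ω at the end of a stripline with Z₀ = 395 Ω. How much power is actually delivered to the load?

|Γ| = |(-13 + j693)/(777 + j693)| = 0.666
|Γ|² = 0.443
P_refl = |Γ|²·P_inc = 39.7 W, P_del = (1 − |Γ|²)·P_inc = 49.8 W

P_delivered ≈ 49.8 W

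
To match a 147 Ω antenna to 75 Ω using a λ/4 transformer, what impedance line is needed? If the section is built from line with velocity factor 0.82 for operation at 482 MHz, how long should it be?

Z_qwt = √(Z_0·R_L) = √(75 × 147) = √11020
λ = 0.82·c/f = 0.51 m, so l = λ/4 = 0.128 m

Z_qwt ≈ 105 Ω; length ≈ 12.8 cm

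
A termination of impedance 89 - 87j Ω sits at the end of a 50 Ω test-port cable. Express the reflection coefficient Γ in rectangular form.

Γ ≈ 0.483 − j0.324

Γ = (Z_L − Z_0)/(Z_L + Z_0) = (39 − j87)/(139 − j87)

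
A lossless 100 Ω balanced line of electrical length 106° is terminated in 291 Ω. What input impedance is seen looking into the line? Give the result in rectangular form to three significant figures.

tan(βl) = tan(106°) = -3.49
Z_in = Z_0·(Z_L + jZ_0·tanβl)/(Z_0 + jZ_L·tanβl)
     = 100·(291 − j349)/(100 − j1010)

Z_in ≈ 36.8 + j25 Ω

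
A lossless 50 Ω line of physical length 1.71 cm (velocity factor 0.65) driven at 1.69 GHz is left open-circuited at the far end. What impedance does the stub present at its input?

λ = v/f = 0.65·c / 1.69 GHz = 0.115 m
βl = 2π·l/λ = 2π × 0.148 = 53.4°
tan(βl) = 1.34
For an open-circuited stub, Z_in = −jZ_0·cot(βl) = −jZ_0/tan(βl)

Z_in ≈ −j37.2 Ω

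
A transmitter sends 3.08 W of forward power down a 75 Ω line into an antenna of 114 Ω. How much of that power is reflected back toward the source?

Γ = (114 − 75)/(114 + 75) = 0.206
|Γ|² = 0.0426
P_refl = |Γ|²·P_inc = 0.131 W, P_del = (1 − |Γ|²)·P_inc = 2.95 W

P_reflected ≈ 0.131 W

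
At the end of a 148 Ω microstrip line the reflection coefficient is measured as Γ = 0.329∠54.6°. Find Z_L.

Z_L = Z_0·(1 + Γ)/(1 − Γ) = 148·(1.19 + j0.268)/(0.809 − j0.268)

Z_L ≈ 182 + j109 Ω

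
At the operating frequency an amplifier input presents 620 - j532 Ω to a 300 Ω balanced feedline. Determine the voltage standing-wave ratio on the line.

VSWR ≈ 3.81

Γ = (Z_L − Z_0)/(Z_L + Z_0) = (320 − j532)/(920 − j532)
|Γ| = 621/1060 = 0.584
VSWR = (1 + |Γ|)/(1 − |Γ|) = 1.58/0.416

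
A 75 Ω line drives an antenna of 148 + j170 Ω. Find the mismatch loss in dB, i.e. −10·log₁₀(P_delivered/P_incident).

mismatch loss ≈ 2.48 dB

Γ = (73 + j170)/(223 + j170), |Γ| = 0.66
|Γ|² = 0.435, so P_del/P_inc = 1 − |Γ|² = 0.565
ML = −10·log₁₀(1 − |Γ|²)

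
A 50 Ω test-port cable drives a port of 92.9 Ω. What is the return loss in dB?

Γ = (92.9 − 50)/(92.9 + 50) = 0.3
RL = −20·log₁₀|Γ| = −20·log₁₀(0.3)

RL ≈ 10.5 dB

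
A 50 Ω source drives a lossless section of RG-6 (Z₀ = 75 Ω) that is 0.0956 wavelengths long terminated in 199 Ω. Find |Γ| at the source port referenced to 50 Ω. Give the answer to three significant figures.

βl = 2π × 0.0956 = 34.4°
tan(βl) = 0.685
Z_in = Z_0·(Z_L + jZ_0·tanβl)/(Z_0 + jZ_L·tanβl) = 67.9 − j72.1 Ω
Γ_s = (Z_in − Z_s)/(Z_in + Z_s) = (17.9 − j72.1)/(118 − j72.1), |Γ_s| = 0.538

|Γ| ≈ 0.538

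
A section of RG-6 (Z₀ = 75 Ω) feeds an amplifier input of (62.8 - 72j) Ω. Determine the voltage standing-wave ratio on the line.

VSWR ≈ 2.77

Γ = (Z_L − Z_0)/(Z_L + Z_0) = (-12.2 − j72)/(137.8 − j72)
|Γ| = 73/155 = 0.47
VSWR = (1 + |Γ|)/(1 − |Γ|) = 1.47/0.53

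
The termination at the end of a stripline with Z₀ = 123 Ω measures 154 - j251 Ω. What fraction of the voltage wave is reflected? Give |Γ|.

Γ = (Z_L − Z_0)/(Z_L + Z_0) = (31 − j251)/(277 − j251)
|Γ| = 253/374

|Γ| ≈ 0.677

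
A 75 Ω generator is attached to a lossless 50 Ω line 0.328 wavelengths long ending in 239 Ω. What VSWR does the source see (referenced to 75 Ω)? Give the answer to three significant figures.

VSWR ≈ 6.31

βl = 2π × 0.328 = 118°
tan(βl) = -1.87
Z_in = Z_0·(Z_L + jZ_0·tanβl)/(Z_0 + jZ_L·tanβl) = 13.3 + j25.2 Ω
Γ_s = (Z_in − Z_s)/(Z_in + Z_s) = (-61.7 + j25.2)/(88.3 + j25.2), |Γ_s| = 0.726
VSWR = (1 + |Γ_s|)/(1 − |Γ_s|)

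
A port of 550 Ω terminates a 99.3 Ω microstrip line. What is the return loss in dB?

RL ≈ 3.17 dB

Γ = (550 − 99.3)/(550 + 99.3) = 0.694
RL = −20·log₁₀|Γ| = −20·log₁₀(0.694)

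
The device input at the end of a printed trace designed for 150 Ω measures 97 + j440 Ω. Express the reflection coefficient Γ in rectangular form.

Γ = (Z_L − Z_0)/(Z_L + Z_0) = (-53 + j440)/(247 + j440)

Γ ≈ 0.709 + j0.518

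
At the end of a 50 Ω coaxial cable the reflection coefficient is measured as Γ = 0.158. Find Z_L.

Z_L ≈ 68.8 Ω

Z_L = Z_0·(1 + Γ)/(1 − Γ) = 50·(1.16)/(0.842)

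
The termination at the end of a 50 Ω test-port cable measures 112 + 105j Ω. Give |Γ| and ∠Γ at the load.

Γ = (Z_L − Z_0)/(Z_L + Z_0) = (62 + j105)/(162 + j105)
|Γ| = 122/193 = 0.632

Γ ≈ 0.632 ∠ 26.5°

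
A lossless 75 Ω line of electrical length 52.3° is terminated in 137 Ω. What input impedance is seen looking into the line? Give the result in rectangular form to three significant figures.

Z_in ≈ 55.6 − j34.4 Ω

tan(βl) = tan(52.3°) = 1.29
Z_in = Z_0·(Z_L + jZ_0·tanβl)/(Z_0 + jZ_L·tanβl)
     = 75·(137 + j97)/(75 + j177)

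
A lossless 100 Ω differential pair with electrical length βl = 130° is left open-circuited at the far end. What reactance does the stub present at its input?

X_in ≈ 83.9 Ω (inductive)

tan(βl) = -1.19
For an open-circuited stub, Z_in = −jZ_0·cot(βl) = −jZ_0/tan(βl)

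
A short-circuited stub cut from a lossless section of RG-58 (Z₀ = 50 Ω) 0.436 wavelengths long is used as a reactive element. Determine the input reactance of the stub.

X_in ≈ -21.3 Ω (capacitive)

βl = 2π × 0.436 = 157°
tan(βl) = -0.425
For a short-circuited stub, Z_in = jZ_0·tan(βl)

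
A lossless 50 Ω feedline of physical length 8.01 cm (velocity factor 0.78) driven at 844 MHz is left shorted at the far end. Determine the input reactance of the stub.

X_in ≈ -200 Ω (capacitive)

λ = v/f = 0.78·c / 844 MHz = 0.277 m
βl = 2π·l/λ = 2π × 0.289 = 104°
tan(βl) = -4.01
For a shorted stub, Z_in = jZ_0·tan(βl)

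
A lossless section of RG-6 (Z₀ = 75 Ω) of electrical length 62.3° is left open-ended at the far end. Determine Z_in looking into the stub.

tan(βl) = 1.9
For an open-ended stub, Z_in = −jZ_0·cot(βl) = −jZ_0/tan(βl)

Z_in ≈ −j39.4 Ω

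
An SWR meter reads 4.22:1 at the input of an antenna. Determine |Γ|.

|Γ| = (S − 1)/(S + 1) = (4.22 − 1)/(4.22 + 1) = 3.22/5.22

|Γ| ≈ 0.617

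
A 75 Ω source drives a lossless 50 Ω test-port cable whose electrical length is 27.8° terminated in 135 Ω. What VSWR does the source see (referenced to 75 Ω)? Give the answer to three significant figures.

tan(βl) = 0.527
Z_in = Z_0·(Z_L + jZ_0·tanβl)/(Z_0 + jZ_L·tanβl) = 57 − j54.8 Ω
Γ_s = (Z_in − Z_s)/(Z_in + Z_s) = (-18 − j54.8)/(132 − j54.8), |Γ_s| = 0.403
VSWR = (1 + |Γ_s|)/(1 − |Γ_s|)

VSWR ≈ 2.35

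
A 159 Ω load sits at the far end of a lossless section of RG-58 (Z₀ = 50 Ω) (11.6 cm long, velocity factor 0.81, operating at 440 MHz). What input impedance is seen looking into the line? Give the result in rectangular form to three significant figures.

Z_in ≈ 16.6 − j11.5 Ω

λ = v/f = 0.81·c / 440 MHz = 0.552 m
βl = 2π·l/λ = 2π × 0.21 = 75.6°
tan(βl) = tan(75.6°) = 3.9
Z_in = Z_0·(Z_L + jZ_0·tanβl)/(Z_0 + jZ_L·tanβl)
     = 50·(159 + j195)/(50 + j620)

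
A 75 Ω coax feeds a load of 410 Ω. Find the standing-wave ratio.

Γ = (410 − 75)/(410 + 75) = 0.691
VSWR = (1 + 0.691)/(1 − 0.691)

VSWR ≈ 5.47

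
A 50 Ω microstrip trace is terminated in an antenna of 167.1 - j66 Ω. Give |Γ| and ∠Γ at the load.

Γ = (Z_L − Z_0)/(Z_L + Z_0) = (117.1 − j66)/(217.1 − j66)
|Γ| = 134/227 = 0.592

Γ ≈ 0.592 ∠ -12.5°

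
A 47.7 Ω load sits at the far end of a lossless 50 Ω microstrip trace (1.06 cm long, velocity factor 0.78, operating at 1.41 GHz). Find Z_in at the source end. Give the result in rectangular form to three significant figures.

Z_in ≈ 48.4 + j1.64 Ω

λ = v/f = 0.78·c / 1.41 GHz = 0.166 m
βl = 2π·l/λ = 2π × 0.0639 = 23°
tan(βl) = tan(23°) = 0.424
Z_in = Z_0·(Z_L + jZ_0·tanβl)/(Z_0 + jZ_L·tanβl)
     = 50·(47.7 + j21.2)/(50 + j20.2)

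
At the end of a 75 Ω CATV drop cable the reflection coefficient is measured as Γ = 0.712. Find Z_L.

Z_L ≈ 446 Ω

Z_L = Z_0·(1 + Γ)/(1 − Γ) = 75·(1.71)/(0.288)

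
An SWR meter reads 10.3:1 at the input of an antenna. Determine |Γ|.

|Γ| ≈ 0.823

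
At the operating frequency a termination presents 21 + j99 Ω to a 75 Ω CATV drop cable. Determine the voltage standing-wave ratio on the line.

Γ = (Z_L − Z_0)/(Z_L + Z_0) = (-54 + j99)/(96 + j99)
|Γ| = 113/138 = 0.818
VSWR = (1 + |Γ|)/(1 − |Γ|) = 1.82/0.182

VSWR ≈ 9.97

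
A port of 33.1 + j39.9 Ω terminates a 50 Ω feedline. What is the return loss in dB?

Γ = (-16.9 + j39.9)/(83.1 + j39.9), |Γ| = 0.47
RL = −20·log₁₀|Γ| = −20·log₁₀(0.47)

RL ≈ 6.56 dB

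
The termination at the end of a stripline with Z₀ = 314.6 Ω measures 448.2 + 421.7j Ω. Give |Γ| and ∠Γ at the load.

Γ = (Z_L − Z_0)/(Z_L + Z_0) = (133.6 + j421.7)/(762.8 + j421.7)
|Γ| = 442/872 = 0.508

Γ ≈ 0.508 ∠ 43.5°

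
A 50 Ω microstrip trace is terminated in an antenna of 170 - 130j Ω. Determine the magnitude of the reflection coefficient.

Γ = (Z_L − Z_0)/(Z_L + Z_0) = (120 − j130)/(220 − j130)
|Γ| = 177/256

|Γ| ≈ 0.692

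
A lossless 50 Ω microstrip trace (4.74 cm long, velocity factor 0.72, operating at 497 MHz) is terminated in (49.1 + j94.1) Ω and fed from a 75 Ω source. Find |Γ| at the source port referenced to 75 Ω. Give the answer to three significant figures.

λ = v/f = 0.72·c / 497 MHz = 0.435 m
βl = 2π·l/λ = 2π × 0.109 = 39.3°
tan(βl) = 0.817
Z_in = Z_0·(Z_L + jZ_0·tanβl)/(Z_0 + jZ_L·tanβl) = 87.7 − j120 Ω
Γ_s = (Z_in − Z_s)/(Z_in + Z_s) = (12.7 − j120)/(163 − j120), |Γ_s| = 0.597

|Γ| ≈ 0.597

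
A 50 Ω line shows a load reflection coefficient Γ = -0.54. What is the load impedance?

Z_L ≈ 14.9 Ω

Z_L = Z_0·(1 + Γ)/(1 − Γ) = 50·(0.46)/(1.54)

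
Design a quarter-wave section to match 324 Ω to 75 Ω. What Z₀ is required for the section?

Z_qwt = √(Z_0·R_L) = √(75 × 324) = √24300

Z_qwt ≈ 156 Ω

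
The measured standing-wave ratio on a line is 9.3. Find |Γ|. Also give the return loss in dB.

|Γ| ≈ 0.806; return loss ≈ 1.88 dB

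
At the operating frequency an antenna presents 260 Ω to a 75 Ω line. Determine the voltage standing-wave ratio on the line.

VSWR ≈ 3.47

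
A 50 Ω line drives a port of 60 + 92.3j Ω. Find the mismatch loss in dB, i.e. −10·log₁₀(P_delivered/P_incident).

Γ = (10 + j92.3)/(110 + j92.3), |Γ| = 0.647
|Γ|² = 0.418, so P_del/P_inc = 1 − |Γ|² = 0.582
ML = −10·log₁₀(1 − |Γ|²)

mismatch loss ≈ 2.35 dB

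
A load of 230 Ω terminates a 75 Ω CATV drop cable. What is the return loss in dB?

RL ≈ 5.88 dB

Γ = (230 − 75)/(230 + 75) = 0.508
RL = −20·log₁₀|Γ| = −20·log₁₀(0.508)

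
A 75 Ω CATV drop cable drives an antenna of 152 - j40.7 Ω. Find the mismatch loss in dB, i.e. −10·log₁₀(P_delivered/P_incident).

Γ = (77 − j40.7)/(227 − j40.7), |Γ| = 0.378
|Γ|² = 0.143, so P_del/P_inc = 1 − |Γ|² = 0.857
ML = −10·log₁₀(1 − |Γ|²)

mismatch loss ≈ 0.668 dB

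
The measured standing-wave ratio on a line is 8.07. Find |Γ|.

|Γ| ≈ 0.779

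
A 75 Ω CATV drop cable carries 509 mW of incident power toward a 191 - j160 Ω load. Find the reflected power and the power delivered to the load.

|Γ| = |(116 − j160)/(266 − j160)| = 0.637
|Γ|² = 0.405
P_refl = |Γ|²·P_inc = 206 mW, P_del = (1 − |Γ|²)·P_inc = 303 mW

P_reflected ≈ 206 mW; P_delivered ≈ 303 mW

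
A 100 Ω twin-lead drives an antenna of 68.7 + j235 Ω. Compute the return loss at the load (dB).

Γ = (-31.3 + j235)/(168.7 + j235), |Γ| = 0.82
RL = −20·log₁₀|Γ| = −20·log₁₀(0.82)

RL ≈ 1.73 dB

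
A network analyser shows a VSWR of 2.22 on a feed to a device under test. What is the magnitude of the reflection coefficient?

|Γ| = (S − 1)/(S + 1) = (2.22 − 1)/(2.22 + 1) = 1.22/3.22

|Γ| ≈ 0.379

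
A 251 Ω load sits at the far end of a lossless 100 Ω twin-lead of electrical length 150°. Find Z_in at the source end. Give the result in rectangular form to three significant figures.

tan(βl) = tan(150°) = -0.577
Z_in = Z_0·(Z_L + jZ_0·tanβl)/(Z_0 + jZ_L·tanβl)
     = 100·(251 − j57.7)/(100 − j145)

Z_in ≈ 108 + j98.7 Ω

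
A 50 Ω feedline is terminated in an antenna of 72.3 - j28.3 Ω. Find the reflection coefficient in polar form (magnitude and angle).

Γ ≈ 0.287 ∠ -38.7°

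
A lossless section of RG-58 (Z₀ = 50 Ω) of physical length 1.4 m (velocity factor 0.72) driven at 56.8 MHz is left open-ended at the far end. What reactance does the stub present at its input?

λ = v/f = 0.72·c / 56.8 MHz = 3.8 m
βl = 2π·l/λ = 2π × 0.368 = 133°
tan(βl) = -1.09
For an open-ended stub, Z_in = −jZ_0·cot(βl) = −jZ_0/tan(βl)

X_in ≈ 45.9 Ω (inductive)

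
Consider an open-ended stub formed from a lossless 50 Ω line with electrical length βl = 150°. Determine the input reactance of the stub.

X_in ≈ 86.6 Ω (inductive)

tan(βl) = -0.577
For an open-ended stub, Z_in = −jZ_0·cot(βl) = −jZ_0/tan(βl)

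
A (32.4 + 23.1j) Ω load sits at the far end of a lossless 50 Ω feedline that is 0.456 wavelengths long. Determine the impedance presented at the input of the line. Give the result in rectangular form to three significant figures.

Z_in ≈ 26.7 + j12.2 Ω

βl = 2π × 0.456 = 164°
tan(βl) = tan(164°) = -0.284
Z_in = Z_0·(Z_L + jZ_0·tanβl)/(Z_0 + jZ_L·tanβl)
     = 50·(32.4 + j8.91)/(56.6 − j9.19)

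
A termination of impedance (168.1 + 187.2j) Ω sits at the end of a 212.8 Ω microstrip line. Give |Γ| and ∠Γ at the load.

Γ = (Z_L − Z_0)/(Z_L + Z_0) = (-44.7 + j187.2)/(380.9 + j187.2)
|Γ| = 192/424 = 0.453

Γ ≈ 0.453 ∠ 77.3°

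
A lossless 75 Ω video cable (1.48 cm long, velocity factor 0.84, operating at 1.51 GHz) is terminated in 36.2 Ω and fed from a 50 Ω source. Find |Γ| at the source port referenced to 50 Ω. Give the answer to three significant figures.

λ = v/f = 0.84·c / 1.51 GHz = 0.167 m
βl = 2π·l/λ = 2π × 0.0887 = 31.9°
tan(βl) = 0.623
Z_in = Z_0·(Z_L + jZ_0·tanβl)/(Z_0 + jZ_L·tanβl) = 46.1 + j32.9 Ω
Γ_s = (Z_in − Z_s)/(Z_in + Z_s) = (-3.91 + j32.9)/(96.1 + j32.9), |Γ_s| = 0.326

|Γ| ≈ 0.326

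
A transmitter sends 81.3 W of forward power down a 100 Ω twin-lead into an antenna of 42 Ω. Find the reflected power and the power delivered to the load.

P_reflected ≈ 13.6 W; P_delivered ≈ 67.7 W

Γ = (42 − 100)/(42 + 100) = -0.408
|Γ|² = 0.167
P_refl = |Γ|²·P_inc = 13.6 W, P_del = (1 − |Γ|²)·P_inc = 67.7 W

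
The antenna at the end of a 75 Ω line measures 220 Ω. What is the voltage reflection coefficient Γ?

Γ = 0.492

Γ = (Z_L − Z_0)/(Z_L + Z_0) = (220 − 75)/(220 + 75) = 145/295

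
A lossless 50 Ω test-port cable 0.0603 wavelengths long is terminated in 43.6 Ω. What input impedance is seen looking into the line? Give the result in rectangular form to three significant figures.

Z_in ≈ 45.1 + j4.26 Ω

βl = 2π × 0.0603 = 21.7°
tan(βl) = tan(21.7°) = 0.398
Z_in = Z_0·(Z_L + jZ_0·tanβl)/(Z_0 + jZ_L·tanβl)
     = 50·(43.6 + j19.9)/(50 + j17.4)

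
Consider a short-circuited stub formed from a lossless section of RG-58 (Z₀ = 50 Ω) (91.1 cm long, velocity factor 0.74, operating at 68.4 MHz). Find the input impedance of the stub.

λ = v/f = 0.74·c / 68.4 MHz = 3.25 m
βl = 2π·l/λ = 2π × 0.281 = 101°
tan(βl) = -5.12
For a short-circuited stub, Z_in = jZ_0·tan(βl)

Z_in ≈ −j256 Ω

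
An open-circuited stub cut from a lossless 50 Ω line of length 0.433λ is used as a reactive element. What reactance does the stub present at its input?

X_in ≈ 112 Ω (inductive)

βl = 2π × 0.433 = 156°
tan(βl) = -0.448
For an open-circuited stub, Z_in = −jZ_0·cot(βl) = −jZ_0/tan(βl)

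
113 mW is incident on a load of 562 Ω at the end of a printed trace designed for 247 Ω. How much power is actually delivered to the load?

P_delivered ≈ 95.9 mW

Γ = (562 − 247)/(562 + 247) = 0.389
|Γ|² = 0.152
P_refl = |Γ|²·P_inc = 17.1 mW, P_del = (1 − |Γ|²)·P_inc = 95.9 mW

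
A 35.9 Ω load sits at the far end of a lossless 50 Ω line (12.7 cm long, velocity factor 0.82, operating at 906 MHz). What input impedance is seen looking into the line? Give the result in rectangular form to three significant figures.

Z_in ≈ 36.6 − j4.87 Ω

λ = v/f = 0.82·c / 906 MHz = 0.272 m
βl = 2π·l/λ = 2π × 0.468 = 168°
tan(βl) = tan(168°) = -0.206
Z_in = Z_0·(Z_L + jZ_0·tanβl)/(Z_0 + jZ_L·tanβl)
     = 50·(35.9 − j10.3)/(50 − j7.38)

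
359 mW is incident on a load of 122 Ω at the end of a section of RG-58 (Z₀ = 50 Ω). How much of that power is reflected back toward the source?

Γ = (122 − 50)/(122 + 50) = 0.419
|Γ|² = 0.175
P_refl = |Γ|²·P_inc = 62.9 mW, P_del = (1 − |Γ|²)·P_inc = 296 mW

P_reflected ≈ 62.9 mW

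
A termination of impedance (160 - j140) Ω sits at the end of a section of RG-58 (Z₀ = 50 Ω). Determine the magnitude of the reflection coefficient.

|Γ| ≈ 0.705

Γ = (Z_L − Z_0)/(Z_L + Z_0) = (110 − j140)/(210 − j140)
|Γ| = 178/252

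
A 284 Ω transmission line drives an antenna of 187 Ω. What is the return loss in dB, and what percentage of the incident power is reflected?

RL ≈ 13.7 dB; 4.24% of incident power reflected

Γ = (187 − 284)/(187 + 284) = -0.206
RL = −20·log₁₀(0.206) = 13.7 dB
P_refl/P_inc = |Γ|² = 0.0424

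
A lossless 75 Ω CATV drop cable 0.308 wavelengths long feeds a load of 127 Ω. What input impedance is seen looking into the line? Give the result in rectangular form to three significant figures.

βl = 2π × 0.308 = 111°
tan(βl) = tan(111°) = -2.62
Z_in = Z_0·(Z_L + jZ_0·tanβl)/(Z_0 + jZ_L·tanβl)
     = 75·(127 − j197)/(75 − j333)

Z_in ≈ 48.3 + j17.7 Ω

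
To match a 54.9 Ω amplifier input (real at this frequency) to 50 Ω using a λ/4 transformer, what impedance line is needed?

Z_qwt ≈ 52.4 Ω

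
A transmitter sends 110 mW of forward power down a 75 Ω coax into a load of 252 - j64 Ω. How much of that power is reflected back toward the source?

|Γ| = |(177 − j64)/(327 − j64)| = 0.565
|Γ|² = 0.319
P_refl = |Γ|²·P_inc = 35.1 mW, P_del = (1 − |Γ|²)·P_inc = 74.9 mW

P_reflected ≈ 35.1 mW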